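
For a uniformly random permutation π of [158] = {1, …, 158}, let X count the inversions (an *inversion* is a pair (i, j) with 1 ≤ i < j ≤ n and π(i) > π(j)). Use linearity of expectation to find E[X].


Write X = Σ X_I over the C(158, 2) = 12403 pairs i < j, with X_I the indicator of one inversion.
There are 12403 indicators.
For each fixed pair i < j, the values π(i) and π(j) are two distinct elements of {1, …, 158} in uniformly random order; by symmetry P[π(i) > π(j)] = 1/2.
By linearity: E[X] = 12403 · (1/2) = C(158, 2) · (1/2) = 12403/2 = 12403/2 ≈ 6201.5000.

E[X] = 12403/2 = 6201.5000.


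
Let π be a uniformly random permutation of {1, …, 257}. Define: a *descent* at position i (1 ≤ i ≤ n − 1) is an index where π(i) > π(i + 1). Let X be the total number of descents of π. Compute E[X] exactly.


Write X = Σ X_I over i = 1, …, 256, with X_I the indicator of one descent.
There are 256 indicators.
For each fixed i, the pair (π(i), π(i+1)) is a uniformly random ordered pair of distinct values from {1, …, 257}; by symmetry P[π(i) > π(i+1)] = 1/2.
By linearity: E[X] = 256 · (1/2) = (257 − 1) · (1/2) = 128 ≈ 128.000.

E[X] = 128 = 128.000.


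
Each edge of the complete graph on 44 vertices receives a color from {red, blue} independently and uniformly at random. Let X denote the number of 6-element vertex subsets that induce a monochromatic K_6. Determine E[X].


Let X = Σ_S X_S over the C(44, 6) = 7059052 subsets S of size 6, where X_S = 1 if the K_6 on S is monochromatic.
For a fixed S, the K_6 on S has C(6, 2) = 15 edges. P[all 15 edges red] = (1/2)^15, and likewise for blue, so P[monochromatic] = 2·(1/2)^15 = 2^{1 − 15} = 1/16384.
Summing: E[X] = C(44, 6) · 2^{1 − 15} = 7059052 · 1/16384 = 1764763/4096.
Numerically: E[X] ≈ 430.8503.

E[X] = C(44,6)·2^(1−C(6,2)) = 1764763/4096 ≈ 430.8503.


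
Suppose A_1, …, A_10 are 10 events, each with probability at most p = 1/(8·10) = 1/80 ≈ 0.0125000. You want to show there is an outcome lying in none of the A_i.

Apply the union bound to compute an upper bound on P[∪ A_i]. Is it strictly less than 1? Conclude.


Union bound: P[∪_{i=1}^{10} A_i] ≤ Σ_i P[A_i] ≤ 10·p = 10·(1/80) = 1/8.
Numerically: 1/8 ≈ 0.1250000.
Is 1/8 < 1? YES.
Since P[∪ A_i] ≤ 1/8 < 1, the complement has P[∩ A_i^c] ≥ 1 − 1/8 = 7/8 > 0, so some outcome avoids every A_i.

10·p = 1/8 ≈ 0.1250000; existence CERTIFIED by the union bound.


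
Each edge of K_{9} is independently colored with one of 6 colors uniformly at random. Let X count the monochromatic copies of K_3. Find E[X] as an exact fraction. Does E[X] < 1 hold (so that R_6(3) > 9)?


E[X] = C(9, 3) · 6^{1 − 3} = 84 · 6^{−2} = 84/36.
As a reduced fraction: E[X] = 7/3 ≈ 2.3333.
Is E[X] < 1? NO.
Since E[X] ≥ 1, the first-moment bound is inconclusive at n = 9; it does NOT by itself certify R_6(3) > 9.

E[X] = 7/3 ≈ 2.3333; E[X] ≥ 1; first-moment method inconclusive here.


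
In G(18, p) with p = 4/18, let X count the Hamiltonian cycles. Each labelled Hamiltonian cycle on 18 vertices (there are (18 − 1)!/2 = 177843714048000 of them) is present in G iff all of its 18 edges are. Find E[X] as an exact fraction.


K_18 has (18 − 1)!/2 = 177843714048000 labelled Hamiltonian cycles.
For each such Hamiltonian cycle H, let X_H = 1 if all 18 edges of H are present in G. Then P[X_H = 1] = p^{18} = (2/9)^{18} = 262144/150094635296999121.
By linearity: E[X] = Σ_H E[X_H] = 177843714048000 · p^{18} = 177843714048000 · 262144/150094635296999121 = 63951526166528000/205891132094649.
Numerically: E[X] ≈ 310.6.

E[X] = 177843714048000 · (2/9)^{18} = 63951526166528000/205891132094649 ≈ 310.6.


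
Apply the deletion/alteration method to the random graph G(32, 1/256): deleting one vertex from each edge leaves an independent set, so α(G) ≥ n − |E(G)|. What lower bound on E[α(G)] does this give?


E[|E(G)|] = C(32, 2)·p = 496 · (1/256) = 31/16.
E[α(G)] ≥ n − E[|E(G)|] = 32 − 31/16 = 481/16.
Numerically: ≈ 30.062500.
(This is only a lower bound; the true E[α(G)] may be larger.)

E[α(G)] ≥ 481/16 ≈ 30.062500.


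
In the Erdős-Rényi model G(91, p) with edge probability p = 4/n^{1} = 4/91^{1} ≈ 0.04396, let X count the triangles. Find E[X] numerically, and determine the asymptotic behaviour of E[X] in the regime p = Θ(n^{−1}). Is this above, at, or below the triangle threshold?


Number of potential triangles: C(91, 3) = 121485.
Each occurs with probability p³ ≈ (0.04396)³ ≈ 8.492896e-05.
By linearity: E[X] = C(91, 3)·p³ ≈ 121485 · 8.492896e-05 ≈ 10.3176.
Here α = 1, so p = 4/n is exactly at the triangle threshold p ~ 1/n. Asymptotically E[X] → c³/6 = 4³/6 = 32/3 ≈ 10.6667, a bounded constant. In this regime the triangle count is asymptotically Poisson(c³/6).

E[X] ≈ 10.3176; in regime p = Θ(1/n^{1}) E[X] stays bounded (at the triangle threshold p ~ 1/n).


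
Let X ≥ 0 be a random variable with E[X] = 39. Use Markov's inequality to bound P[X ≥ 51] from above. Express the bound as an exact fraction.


μ = E[X] = 39, a = 51.
Markov: P[X ≥ 51] ≤ μ/a = (39)/51 = 13/17.
Numerically: ≈ 0.764706.
(Since a = 51 > μ = 39.000000, the bound 13/17 is < 1 and informative.)

P[X ≥ 51] ≤ 13/17 ≈ 0.764706.


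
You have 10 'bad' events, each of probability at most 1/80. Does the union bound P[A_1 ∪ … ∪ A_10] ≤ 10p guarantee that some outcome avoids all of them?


Union bound: P[∪_{i=1}^{10} A_i] ≤ Σ_i P[A_i] ≤ 10·p = 10·(1/80) = 1/8.
Numerically: 1/8 ≈ 0.1250.
Is 1/8 < 1? YES.
Since P[∪ A_i] ≤ 1/8 < 1, the complement has P[∩ A_i^c] ≥ 1 − 1/8 = 7/8 > 0, so some outcome avoids every A_i.

10·p = 1/8 ≈ 0.1250; existence CERTIFIED by the union bound.


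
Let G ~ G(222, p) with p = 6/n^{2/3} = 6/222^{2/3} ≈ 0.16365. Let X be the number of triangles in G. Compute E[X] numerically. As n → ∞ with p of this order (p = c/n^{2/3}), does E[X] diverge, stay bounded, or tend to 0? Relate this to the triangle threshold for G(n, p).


Number of potential triangles: C(222, 3) = 1798940.
Each occurs with probability p³ ≈ (0.16365)³ ≈ 4.3827611e-03.
By linearity: E[X] = C(222, 3)·p³ ≈ 1798940 · 4.3827611e-03 ≈ 7884.32432.
Since α = 2/3 < 1, p = c/n^{2/3} ≫ 1/n is above the triangle threshold p ~ 1/n. Asymptotically E[X] ~ (c³/6)·n^{3(1−α)} = (6³/6)·n^{1} → ∞; triangles are abundant w.h.p.

E[X] ≈ 7884.32432; in regime p = Θ(1/n^{2/3}) E[X] diverges (above the triangle threshold p ~ 1/n).


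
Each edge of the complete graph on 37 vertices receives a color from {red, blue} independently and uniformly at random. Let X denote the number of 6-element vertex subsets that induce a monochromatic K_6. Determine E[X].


Let X = Σ_S X_S over the C(37, 6) = 2324784 subsets S of size 6, where X_S = 1 if the K_6 on S is monochromatic.
For a fixed S, the K_6 on S has C(6, 2) = 15 edges. P[all 15 edges red] = (1/2)^15, and likewise for blue, so P[monochromatic] = 2·(1/2)^15 = 2^{1 − 15} = 1/16384.
Summing: E[X] = C(37, 6) · 2^{1 − 15} = 2324784 · 1/16384 = 145299/1024.
Numerically: E[X] ≈ 141.893555.

E[X] = C(37,6)·2^(1−C(6,2)) = 145299/1024 ≈ 141.893555.


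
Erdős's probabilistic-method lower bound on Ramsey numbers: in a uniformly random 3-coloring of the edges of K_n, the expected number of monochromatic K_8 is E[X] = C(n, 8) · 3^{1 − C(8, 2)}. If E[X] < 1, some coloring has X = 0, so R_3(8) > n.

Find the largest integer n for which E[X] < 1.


We need C(n, 8) · 3^{1 − 28} < 1, i.e. C(n, 8) < 3^{28 − 1} = 7625597484987.
Check values of n near the boundary:
  n = 151: C(151, 8) = 5551321138650; 5551321138650 < 7625597484987? YES
  n = 152: C(152, 8) = 5859727868575; 5859727868575 < 7625597484987? YES
  n = 153: C(153, 8) = 6183023199255; 6183023199255 < 7625597484987? YES
  n = 154: C(154, 8) = 6521818990995; 6521818990995 < 7625597484987? YES
  n = 155: C(155, 8) = 6876747915675; 6876747915675 < 7625597484987? YES
  n = 156: C(156, 8) = 7248464019225; 7248464019225 < 7625597484987? YES
  n = 157: C(157, 8) = 7637643295425; 7637643295425 < 7625597484987? NO
The largest n with C(n, 8) < 7625597484987 is n = 156 (where E[X] = 805384891025/847288609443 ≈ 0.95054). Hence R_3(8) > 156, i.e. R_3(8) ≥ 157.

Largest n = 156; hence R_3(8) > 156.


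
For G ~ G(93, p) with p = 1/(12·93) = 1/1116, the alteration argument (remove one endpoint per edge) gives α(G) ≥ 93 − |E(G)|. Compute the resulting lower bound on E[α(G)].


E[|E(G)|] = C(93, 2)·p = 4278 · (1/1116) = 23/6.
E[α(G)] ≥ n − E[|E(G)|] = 93 − 23/6 = 535/6.
Numerically: ≈ 89.166667.
(This is only a lower bound; the true E[α(G)] may be larger.)

E[α(G)] ≥ 535/6 ≈ 89.166667.


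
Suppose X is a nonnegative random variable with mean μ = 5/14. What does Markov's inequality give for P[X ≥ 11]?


μ = E[X] = 5/14, a = 11.
Markov: P[X ≥ 11] ≤ μ/a = (5/14)/11 = 5/154.
Numerically: ≈ 0.032468.
(Since a = 11 > μ = 0.357143, the bound 5/154 is < 1 and informative.)

P[X ≥ 11] ≤ 5/154 ≈ 0.032468.


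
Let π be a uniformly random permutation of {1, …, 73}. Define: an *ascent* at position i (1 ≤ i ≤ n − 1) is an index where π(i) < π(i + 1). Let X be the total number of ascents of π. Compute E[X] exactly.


Write X = Σ X_I over i = 1, …, 72, with X_I the indicator of one ascent.
There are 72 indicators.
For each fixed i, the pair (π(i), π(i+1)) is a uniformly random ordered pair of distinct values from {1, …, 73}; by symmetry P[π(i) < π(i+1)] = 1/2.
By linearity: E[X] = 72 · (1/2) = (73 − 1) · (1/2) = 36 ≈ 36.00000.

E[X] = 36 = 36.00000.


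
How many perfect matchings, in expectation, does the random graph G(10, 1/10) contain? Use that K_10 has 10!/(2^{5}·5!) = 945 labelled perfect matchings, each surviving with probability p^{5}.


K_10 has 10!/(2^{5}·5!) = 945 labelled perfect matchings.
For each such perfect matching H, let X_H = 1 if all 5 edges of H are present in G. Then P[X_H = 1] = p^{5} = (1/10)^{5} = 1/100000.
By linearity: E[X] = Σ_H E[X_H] = 945 · p^{5} = 945 · 1/100000 = 189/20000.
Numerically: E[X] ≈ 0.00945.

E[X] = 945 · (1/10)^{5} = 189/20000 ≈ 0.00945.


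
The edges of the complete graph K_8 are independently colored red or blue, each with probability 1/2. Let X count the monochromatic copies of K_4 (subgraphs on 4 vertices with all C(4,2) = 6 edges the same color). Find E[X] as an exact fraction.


Let X = Σ_S X_S over the C(8, 4) = 70 subsets S of size 4, where X_S = 1 if the K_4 on S is monochromatic.
For a fixed S, the K_4 on S has C(4, 2) = 6 edges. P[all 6 edges red] = (1/2)^6, and likewise for blue, so P[monochromatic] = 2·(1/2)^6 = 2^{1 − 6} = 1/32.
By linearity: E[X] = C(8, 4) · 2^{1 − 6} = 70 · 1/32 = 35/16.
Numerically: E[X] ≈ 2.18750.

E[X] = C(8,4)·2^(1−C(4,2)) = 35/16 ≈ 2.18750.


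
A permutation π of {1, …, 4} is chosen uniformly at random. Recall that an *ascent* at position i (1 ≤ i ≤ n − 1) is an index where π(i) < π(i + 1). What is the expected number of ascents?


Write X = Σ X_I over i = 1, …, 3, with X_I the indicator of one ascent.
There are 3 indicators.
For each fixed i, the pair (π(i), π(i+1)) is a uniformly random ordered pair of distinct values from {1, …, 4}; by symmetry P[π(i) < π(i+1)] = 1/2.
By linearity: E[X] = 3 · (1/2) = (4 − 1) · (1/2) = 3/2 ≈ 1.500000.

E[X] = 3/2 = 1.500000.


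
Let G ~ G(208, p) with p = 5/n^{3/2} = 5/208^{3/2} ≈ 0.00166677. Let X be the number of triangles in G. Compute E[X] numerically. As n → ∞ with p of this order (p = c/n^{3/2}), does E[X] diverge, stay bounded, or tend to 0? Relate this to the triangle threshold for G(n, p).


Number of potential triangles: C(208, 3) = 1478256.
Each occurs with probability p³ ≈ (0.00166677)³ ≈ 4.63046926e-09.
By linearity: E[X] = C(208, 3)·p³ ≈ 1478256 · 4.63046926e-09 ≈ 0.006845.
Since α = 3/2 > 1, p = c/n^{3/2} = o(1/n) is below the triangle threshold p ~ 1/n. Asymptotically E[X] ~ (c³/6)·n^{3(1−α)} = (5³/6)·n^{-1.5} → 0, so by Markov's inequality G has no triangles w.h.p.

E[X] ≈ 0.006845; in regime p = Θ(1/n^{3/2}) E[X] tends to 0 (below the triangle threshold p ~ 1/n).


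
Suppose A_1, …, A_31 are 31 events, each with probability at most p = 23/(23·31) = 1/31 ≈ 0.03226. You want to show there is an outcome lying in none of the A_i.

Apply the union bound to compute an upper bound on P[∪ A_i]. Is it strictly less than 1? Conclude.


Union bound: P[∪_{i=1}^{31} A_i] ≤ Σ_i P[A_i] ≤ 31·p = 31·(1/31) = 1.
Numerically: 1 ≈ 1.00000.
Is 1 < 1? NO.
Since the bound 1 is ≥ 1, the union bound is uninformative here; it does NOT by itself certify existence.

31·p = 1 ≈ 1.00000; existence NOT certified by the union bound.


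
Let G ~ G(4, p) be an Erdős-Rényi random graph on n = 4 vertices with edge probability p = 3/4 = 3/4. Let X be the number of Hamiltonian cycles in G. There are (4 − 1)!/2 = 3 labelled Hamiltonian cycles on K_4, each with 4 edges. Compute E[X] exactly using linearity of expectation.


K_4 has (4 − 1)!/2 = 3 labelled Hamiltonian cycles.
For each such Hamiltonian cycle H, let X_H = 1 if all 4 edges of H are present in G. Then P[X_H = 1] = p^{4} = (3/4)^{4} = 81/256.
By linearity: E[X] = Σ_H E[X_H] = 3 · p^{4} = 3 · 81/256 = 243/256.
Numerically: E[X] ≈ 0.949219.

E[X] = 3 · (3/4)^{4} = 243/256 ≈ 0.949219.


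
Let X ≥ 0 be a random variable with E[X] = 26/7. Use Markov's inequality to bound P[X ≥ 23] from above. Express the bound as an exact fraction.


μ = E[X] = 26/7, a = 23.
Markov: P[X ≥ 23] ≤ μ/a = (26/7)/23 = 26/161.
Numerically: ≈ 0.161491.
(Since a = 23 > μ = 3.714286, the bound 26/161 is < 1 and informative.)

P[X ≥ 23] ≤ 26/161 ≈ 0.161491.


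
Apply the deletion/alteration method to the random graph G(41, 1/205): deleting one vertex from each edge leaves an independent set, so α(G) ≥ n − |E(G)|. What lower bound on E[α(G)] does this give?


E[|E(G)|] = C(41, 2)·p = 820 · (1/205) = 4.
E[α(G)] ≥ n − E[|E(G)|] = 41 − 4 = 37.
Numerically: ≈ 37.00000.
(This is only a lower bound; the true E[α(G)] may be larger.)

E[α(G)] ≥ 37 ≈ 37.00000.


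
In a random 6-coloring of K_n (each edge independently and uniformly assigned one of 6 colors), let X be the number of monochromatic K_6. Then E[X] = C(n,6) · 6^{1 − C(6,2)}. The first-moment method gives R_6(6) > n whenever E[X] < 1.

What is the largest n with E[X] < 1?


We need C(n, 6) · 6^{1 − 15} < 1, i.e. C(n, 6) < 6^{15 − 1} = 78364164096.
Check values of n near the boundary:
  n = 195: C(195, 6) = 70656049360; 70656049360 < 78364164096? YES
  n = 196: C(196, 6) = 72887293024; 72887293024 < 78364164096? YES
  n = 197: C(197, 6) = 75176946208; 75176946208 < 78364164096? YES
  n = 198: C(198, 6) = 77526225777; 77526225777 < 78364164096? YES
  n = 199: C(199, 6) = 79936367511; 79936367511 < 78364164096? NO
  n = 200: C(200, 6) = 82408626300; 82408626300 < 78364164096? NO
  n = 201: C(201, 6) = 84944276340; 84944276340 < 78364164096? NO
The largest n with C(n, 6) < 78364164096 is n = 198 (where E[X] = 25842075259/26121388032 ≈ 0.989). Hence R_6(6) > 198, i.e. R_6(6) ≥ 199.

Largest n = 198; hence R_6(6) > 198.


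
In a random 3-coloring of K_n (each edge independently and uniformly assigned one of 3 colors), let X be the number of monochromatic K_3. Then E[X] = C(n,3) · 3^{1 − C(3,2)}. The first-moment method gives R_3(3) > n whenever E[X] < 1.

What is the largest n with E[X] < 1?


We need C(n, 3) · 3^{1 − 3} < 1, i.e. C(n, 3) < 3^{3 − 1} = 9.
Check values of n near the boundary:
  n = 3: C(3, 3) = 1; 1 < 9? YES
  n = 4: C(4, 3) = 4; 4 < 9? YES
  n = 5: C(5, 3) = 10; 10 < 9? NO
  n = 6: C(6, 3) = 20; 20 < 9? NO
The largest n with C(n, 3) < 9 is n = 4 (where E[X] = 4/9 ≈ 0.4444). Hence R_3(3) > 4, i.e. R_3(3) ≥ 5.

Largest n = 4; hence R_3(3) > 4.


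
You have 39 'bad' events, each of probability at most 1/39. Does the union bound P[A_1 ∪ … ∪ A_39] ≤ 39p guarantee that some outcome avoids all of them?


Union bound: P[∪_{i=1}^{39} A_i] ≤ Σ_i P[A_i] ≤ 39·p = 39·(1/39) = 1.
Numerically: 1 ≈ 1.0000.
Is 1 < 1? NO.
Since the bound 1 is ≥ 1, the union bound is uninformative here; it does NOT by itself certify existence.

39·p = 1 ≈ 1.0000; existence NOT certified by the union bound.


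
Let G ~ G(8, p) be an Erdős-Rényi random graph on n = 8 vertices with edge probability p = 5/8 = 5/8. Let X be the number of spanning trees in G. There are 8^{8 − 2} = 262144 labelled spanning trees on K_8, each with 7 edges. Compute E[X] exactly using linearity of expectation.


K_8 has 8^{8 − 2} = 262144 labelled spanning trees.
For each such spanning tree H, let X_H = 1 if all 7 edges of H are present in G. Then P[X_H = 1] = p^{7} = (5/8)^{7} = 78125/2097152.
Summing the indicators: E[X] = Σ_H E[X_H] = 262144 · p^{7} = 262144 · 78125/2097152 = 78125/8.
Numerically: E[X] ≈ 9766.

E[X] = 262144 · (5/8)^{7} = 78125/8 ≈ 9766.


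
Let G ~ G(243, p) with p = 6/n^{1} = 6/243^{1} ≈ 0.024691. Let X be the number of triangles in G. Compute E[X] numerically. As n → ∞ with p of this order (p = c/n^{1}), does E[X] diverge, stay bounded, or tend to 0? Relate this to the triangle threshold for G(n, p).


Number of potential triangles: C(243, 3) = 2362041.
Each occurs with probability p³ ≈ (0.024691)³ ≈ 1.5053411e-05.
By linearity: E[X] = C(243, 3)·p³ ≈ 2362041 · 1.5053411e-05 ≈ 35.55677.
Here α = 1, so p = 6/n is exactly at the triangle threshold p ~ 1/n. Asymptotically E[X] → c³/6 = 6³/6 = 36 ≈ 36.00000, a bounded constant. In this regime the triangle count is asymptotically Poisson(c³/6).

E[X] ≈ 35.55677; in regime p = Θ(1/n^{1}) E[X] stays bounded (at the triangle threshold p ~ 1/n).


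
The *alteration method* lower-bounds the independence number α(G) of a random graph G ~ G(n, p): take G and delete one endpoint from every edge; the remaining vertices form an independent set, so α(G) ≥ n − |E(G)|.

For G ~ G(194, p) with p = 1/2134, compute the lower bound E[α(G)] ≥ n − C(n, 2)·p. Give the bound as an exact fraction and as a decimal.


E[|E(G)|] = C(194, 2)·p = 18721 · (1/2134) = 193/22.
E[α(G)] ≥ n − E[|E(G)|] = 194 − 193/22 = 4075/22.
Numerically: ≈ 185.227273.
(This is only a lower bound; the true E[α(G)] may be larger.)

E[α(G)] ≥ 4075/22 ≈ 185.227273.


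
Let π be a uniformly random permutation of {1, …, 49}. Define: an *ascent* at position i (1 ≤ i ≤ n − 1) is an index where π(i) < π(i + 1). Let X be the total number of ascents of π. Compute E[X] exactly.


Write X = Σ X_I over i = 1, …, 48, with X_I the indicator of one ascent.
There are 48 indicators.
For each fixed i, the pair (π(i), π(i+1)) is a uniformly random ordered pair of distinct values from {1, …, 49}; by symmetry P[π(i) < π(i+1)] = 1/2.
By linearity: E[X] = 48 · (1/2) = (49 − 1) · (1/2) = 24 ≈ 24.000.

E[X] = 24 = 24.000.


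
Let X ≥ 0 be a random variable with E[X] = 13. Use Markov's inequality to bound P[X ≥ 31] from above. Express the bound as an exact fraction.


μ = E[X] = 13, a = 31.
Markov: P[X ≥ 31] ≤ μ/a = (13)/31 = 13/31.
Numerically: ≈ 0.4194.
(Since a = 31 > μ = 13.0000, the bound 13/31 is < 1 and informative.)

P[X ≥ 31] ≤ 13/31 ≈ 0.4194.


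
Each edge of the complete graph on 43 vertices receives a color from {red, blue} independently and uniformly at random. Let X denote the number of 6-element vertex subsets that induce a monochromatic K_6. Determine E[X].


Let X = Σ_S X_S over the C(43, 6) = 6096454 subsets S of size 6, where X_S = 1 if the K_6 on S is monochromatic.
For a fixed S, the K_6 on S has C(6, 2) = 15 edges. P[all 15 edges red] = (1/2)^15, and likewise for blue, so P[monochromatic] = 2·(1/2)^15 = 2^{1 − 15} = 1/16384.
By linearity: E[X] = C(43, 6) · 2^{1 − 15} = 6096454 · 1/16384 = 3048227/8192.
Numerically: E[X] ≈ 372.098022.

E[X] = C(43,6)·2^(1−C(6,2)) = 3048227/8192 ≈ 372.098022.


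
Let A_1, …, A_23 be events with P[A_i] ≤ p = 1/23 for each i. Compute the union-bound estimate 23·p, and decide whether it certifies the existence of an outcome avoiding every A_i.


Union bound: P[∪_{i=1}^{23} A_i] ≤ Σ_i P[A_i] ≤ 23·p = 23·(1/23) = 1.
Numerically: 1 ≈ 1.00000.
Is 1 < 1? NO.
Since the bound 1 is ≥ 1, the union bound is uninformative here; it does NOT by itself certify existence.

23·p = 1 ≈ 1.00000; existence NOT certified by the union bound.


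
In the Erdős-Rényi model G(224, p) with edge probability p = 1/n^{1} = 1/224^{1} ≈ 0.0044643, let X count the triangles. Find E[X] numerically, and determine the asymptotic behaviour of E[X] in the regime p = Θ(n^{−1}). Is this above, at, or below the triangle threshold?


Number of potential triangles: C(224, 3) = 1848224.
Each occurs with probability p³ ≈ (0.0044643)³ ≈ 8.8972531e-08.
By linearity: E[X] = C(224, 3)·p³ ≈ 1848224 · 8.8972531e-08 ≈ 0.16444.
Here α = 1, so p = 1/n is exactly at the triangle threshold p ~ 1/n. Asymptotically E[X] → c³/6 = 1³/6 = 1/6 ≈ 0.16667, a bounded constant. In this regime the triangle count is asymptotically Poisson(c³/6).

E[X] ≈ 0.16444; in regime p = Θ(1/n^{1}) E[X] stays bounded (at the triangle threshold p ~ 1/n).


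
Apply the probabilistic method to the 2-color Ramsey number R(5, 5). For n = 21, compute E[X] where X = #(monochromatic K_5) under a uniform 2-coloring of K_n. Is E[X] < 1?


E[X] = C(21, 5) · 2^{1 − 10} = 20349 · 2^{−9} = 20349/512.
As a reduced fraction: E[X] = 20349/512 ≈ 39.74414.
Is E[X] < 1? NO.
Since E[X] ≥ 1, the first-moment bound is inconclusive at n = 21; it does NOT by itself certify R(5, 5) > 21.

E[X] = 20349/512 ≈ 39.74414; E[X] ≥ 1; first-moment method inconclusive here.


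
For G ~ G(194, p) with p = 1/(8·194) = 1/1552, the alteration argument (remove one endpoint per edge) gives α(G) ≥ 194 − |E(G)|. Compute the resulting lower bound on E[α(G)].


E[|E(G)|] = C(194, 2)·p = 18721 · (1/1552) = 193/16.
E[α(G)] ≥ n − E[|E(G)|] = 194 − 193/16 = 2911/16.
Numerically: ≈ 181.938.
(This is only a lower bound; the true E[α(G)] may be larger.)

E[α(G)] ≥ 2911/16 ≈ 181.938.


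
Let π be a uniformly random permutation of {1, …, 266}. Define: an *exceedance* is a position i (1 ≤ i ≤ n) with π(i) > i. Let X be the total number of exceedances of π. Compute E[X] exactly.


Write X = Σ_{i=1}^{266} X_i, where X_i = 1_{π(i) > i}.
For each fixed i, π(i) is uniform over {1, …, 266} (marginal of a uniform permutation), so P[π(i) > i] = (n − i)/n. Summing: Σ_{i=1}^{266} (n − i)/n = (0 + 1 + … + 265)/266 = 266(266 − 1)/(2·266) = (266 − 1)/2.
Hence E[X] = Σ_{i=1}^{266} (266 − i)/266 = 265/2 ≈ 132.5000.

E[X] = 265/2 = 132.5000.


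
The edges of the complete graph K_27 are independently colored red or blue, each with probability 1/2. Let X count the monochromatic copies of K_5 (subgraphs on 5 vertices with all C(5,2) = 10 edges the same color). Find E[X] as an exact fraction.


Let X = Σ_S X_S over the C(27, 5) = 80730 subsets S of size 5, where X_S = 1 if the K_5 on S is monochromatic.
For a fixed S, the K_5 on S has C(5, 2) = 10 edges. P[all 10 edges red] = (1/2)^10, and likewise for blue, so P[monochromatic] = 2·(1/2)^10 = 2^{1 − 10} = 1/512.
By linearity of expectation: E[X] = C(27, 5) · 2^{1 − 10} = 80730 · 1/512 = 40365/256.
Numerically: E[X] ≈ 157.676.

E[X] = C(27,5)·2^(1−C(5,2)) = 40365/256 ≈ 157.676.


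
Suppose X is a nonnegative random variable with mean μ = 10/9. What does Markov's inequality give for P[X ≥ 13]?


μ = E[X] = 10/9, a = 13.
Markov: P[X ≥ 13] ≤ μ/a = (10/9)/13 = 10/117.
Numerically: ≈ 0.085.
(Since a = 13 > μ = 1.111, the bound 10/117 is < 1 and informative.)

P[X ≥ 13] ≤ 10/117 ≈ 0.085.


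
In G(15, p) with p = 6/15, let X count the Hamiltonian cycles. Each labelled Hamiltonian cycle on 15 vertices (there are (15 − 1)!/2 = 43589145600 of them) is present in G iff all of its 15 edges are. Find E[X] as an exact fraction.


K_15 has (15 − 1)!/2 = 43589145600 labelled Hamiltonian cycles.
For each such Hamiltonian cycle H, let X_H = 1 if all 15 edges of H are present in G. Then P[X_H = 1] = p^{15} = (2/5)^{15} = 32768/30517578125.
By linearity of expectation: E[X] = Σ_H E[X_H] = 43589145600 · p^{15} = 43589145600 · 32768/30517578125 = 57133164920832/1220703125.
Numerically: E[X] ≈ 4.68e+04.

E[X] = 43589145600 · (2/5)^{15} = 57133164920832/1220703125 ≈ 4.68e+04.


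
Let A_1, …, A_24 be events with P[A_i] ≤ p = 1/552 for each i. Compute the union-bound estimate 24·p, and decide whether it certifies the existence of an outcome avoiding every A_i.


Union bound: P[∪_{i=1}^{24} A_i] ≤ Σ_i P[A_i] ≤ 24·p = 24·(1/552) = 1/23.
Numerically: 1/23 ≈ 0.0435.
Is 1/23 < 1? YES.
Since P[∪ A_i] ≤ 1/23 < 1, the complement has P[∩ A_i^c] ≥ 1 − 1/23 = 22/23 > 0, so some outcome avoids every A_i.

24·p = 1/23 ≈ 0.0435; existence CERTIFIED by the union bound.


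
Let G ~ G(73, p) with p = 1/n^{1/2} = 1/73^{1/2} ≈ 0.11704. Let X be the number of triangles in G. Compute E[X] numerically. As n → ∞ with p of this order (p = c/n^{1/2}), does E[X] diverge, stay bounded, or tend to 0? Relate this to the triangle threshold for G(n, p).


Number of potential triangles: C(73, 3) = 62196.
Each occurs with probability p³ ≈ (0.11704)³ ≈ 1.6033034e-03.
By linearity: E[X] = C(73, 3)·p³ ≈ 62196 · 1.6033034e-03 ≈ 99.71906.
Since α = 1/2 < 1, p = c/n^{1/2} ≫ 1/n is above the triangle threshold p ~ 1/n. Asymptotically E[X] ~ (c³/6)·n^{3(1−α)} = (1³/6)·n^{1.5} → ∞; triangles are abundant w.h.p.

E[X] ≈ 99.71906; in regime p = Θ(1/n^{1/2}) E[X] diverges (above the triangle threshold p ~ 1/n).


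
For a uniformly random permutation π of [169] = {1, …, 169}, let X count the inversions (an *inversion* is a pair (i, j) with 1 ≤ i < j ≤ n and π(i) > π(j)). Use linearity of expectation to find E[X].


Write X = Σ X_I over the C(169, 2) = 14196 pairs i < j, with X_I the indicator of one inversion.
There are 14196 indicators.
For each fixed pair i < j, the values π(i) and π(j) are two distinct elements of {1, …, 169} in uniformly random order; by symmetry P[π(i) > π(j)] = 1/2.
By linearity: E[X] = 14196 · (1/2) = C(169, 2) · (1/2) = 14196/2 = 7098 ≈ 7098.000000.

E[X] = 7098 = 7098.000000.


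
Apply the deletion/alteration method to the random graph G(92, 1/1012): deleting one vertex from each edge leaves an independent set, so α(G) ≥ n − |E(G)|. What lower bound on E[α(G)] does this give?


E[|E(G)|] = C(92, 2)·p = 4186 · (1/1012) = 91/22.
E[α(G)] ≥ n − E[|E(G)|] = 92 − 91/22 = 1933/22.
Numerically: ≈ 87.86364.
(This is only a lower bound; the true E[α(G)] may be larger.)

E[α(G)] ≥ 1933/22 ≈ 87.86364.


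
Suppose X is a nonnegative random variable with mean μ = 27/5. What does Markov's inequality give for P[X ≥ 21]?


μ = E[X] = 27/5, a = 21.
Markov: P[X ≥ 21] ≤ μ/a = (27/5)/21 = 9/35.
Numerically: ≈ 0.257.
(Since a = 21 > μ = 5.400, the bound 9/35 is < 1 and informative.)

P[X ≥ 21] ≤ 9/35 ≈ 0.257.


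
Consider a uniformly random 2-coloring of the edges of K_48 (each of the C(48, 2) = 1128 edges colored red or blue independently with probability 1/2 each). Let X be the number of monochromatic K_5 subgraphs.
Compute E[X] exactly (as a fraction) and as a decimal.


Let X = Σ_S X_S over the C(48, 5) = 1712304 subsets S of size 5, where X_S = 1 if the K_5 on S is monochromatic.
For a fixed S, the K_5 on S has C(5, 2) = 10 edges. P[all 10 edges red] = (1/2)^10, and likewise for blue, so P[monochromatic] = 2·(1/2)^10 = 2^{1 − 10} = 1/512.
Summing: E[X] = C(48, 5) · 2^{1 − 10} = 1712304 · 1/512 = 107019/32.
Numerically: E[X] ≈ 3344.344.

E[X] = C(48,5)·2^(1−C(5,2)) = 107019/32 ≈ 3344.344.


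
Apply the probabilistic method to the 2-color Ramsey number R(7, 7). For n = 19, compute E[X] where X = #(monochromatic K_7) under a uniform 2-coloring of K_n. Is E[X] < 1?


E[X] = C(19, 7) · 2^{1 − 21} = 50388 · 2^{−20} = 50388/1048576.
As a reduced fraction: E[X] = 12597/262144 ≈ 0.0481.
Is E[X] < 1? YES.
Since E[X] < 1, there exists a 2-coloring of K_{19} with no monochromatic K_7; hence R(7, 7) > 19.

E[X] = 12597/262144 ≈ 0.0481; E[X] < 1, so R(7, 7) > 19.


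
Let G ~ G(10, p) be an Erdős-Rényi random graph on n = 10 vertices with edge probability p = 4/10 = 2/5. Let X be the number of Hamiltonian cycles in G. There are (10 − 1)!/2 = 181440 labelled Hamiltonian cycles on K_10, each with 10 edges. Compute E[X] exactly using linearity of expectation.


K_10 has (10 − 1)!/2 = 181440 labelled Hamiltonian cycles.
For each such Hamiltonian cycle H, let X_H = 1 if all 10 edges of H are present in G. Then P[X_H = 1] = p^{10} = (2/5)^{10} = 1024/9765625.
By linearity of expectation: E[X] = Σ_H E[X_H] = 181440 · p^{10} = 181440 · 1024/9765625 = 37158912/1953125.
Numerically: E[X] ≈ 19.0254.

E[X] = 181440 · (2/5)^{10} = 37158912/1953125 ≈ 19.0254.


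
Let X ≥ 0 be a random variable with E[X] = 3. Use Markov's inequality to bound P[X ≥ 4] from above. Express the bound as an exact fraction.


μ = E[X] = 3, a = 4.
Markov: P[X ≥ 4] ≤ μ/a = (3)/4 = 3/4.
Numerically: ≈ 0.7500.
(Since a = 4 > μ = 3.0000, the bound 3/4 is < 1 and informative.)

P[X ≥ 4] ≤ 3/4 ≈ 0.7500.


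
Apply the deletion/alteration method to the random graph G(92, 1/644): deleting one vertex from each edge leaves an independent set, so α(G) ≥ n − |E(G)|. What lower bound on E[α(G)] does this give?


E[|E(G)|] = C(92, 2)·p = 4186 · (1/644) = 13/2.
E[α(G)] ≥ n − E[|E(G)|] = 92 − 13/2 = 171/2.
Numerically: ≈ 85.500000.
(This is only a lower bound; the true E[α(G)] may be larger.)

E[α(G)] ≥ 171/2 ≈ 85.500000.


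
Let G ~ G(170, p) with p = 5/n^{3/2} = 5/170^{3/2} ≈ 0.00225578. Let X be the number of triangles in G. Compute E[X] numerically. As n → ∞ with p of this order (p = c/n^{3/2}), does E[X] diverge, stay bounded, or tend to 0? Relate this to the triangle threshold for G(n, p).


Number of potential triangles: C(170, 3) = 804440.
Each occurs with probability p³ ≈ (0.00225578)³ ≈ 1.14786250e-08.
By linearity: E[X] = C(170, 3)·p³ ≈ 804440 · 1.14786250e-08 ≈ 0.009234.
Since α = 3/2 > 1, p = c/n^{3/2} = o(1/n) is below the triangle threshold p ~ 1/n. Asymptotically E[X] ~ (c³/6)·n^{3(1−α)} = (5³/6)·n^{-1.5} → 0, so by Markov's inequality G has no triangles w.h.p.

E[X] ≈ 0.009234; in regime p = Θ(1/n^{3/2}) E[X] tends to 0 (below the triangle threshold p ~ 1/n).


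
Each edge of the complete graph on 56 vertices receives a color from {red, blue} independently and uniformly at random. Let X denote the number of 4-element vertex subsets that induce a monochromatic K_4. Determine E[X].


Let X = Σ_S X_S over the C(56, 4) = 367290 subsets S of size 4, where X_S = 1 if the K_4 on S is monochromatic.
For a fixed S, the K_4 on S has C(4, 2) = 6 edges. P[all 6 edges red] = (1/2)^6, and likewise for blue, so P[monochromatic] = 2·(1/2)^6 = 2^{1 − 6} = 1/32.
By linearity: E[X] = C(56, 4) · 2^{1 − 6} = 367290 · 1/32 = 183645/16.
Numerically: E[X] ≈ 11477.8125.

E[X] = C(56,4)·2^(1−C(4,2)) = 183645/16 ≈ 11477.8125.


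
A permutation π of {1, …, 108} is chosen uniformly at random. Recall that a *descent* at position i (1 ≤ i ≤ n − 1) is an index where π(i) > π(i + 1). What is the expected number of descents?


Write X = Σ X_I over i = 1, …, 107, with X_I the indicator of one descent.
There are 107 indicators.
For each fixed i, the pair (π(i), π(i+1)) is a uniformly random ordered pair of distinct values from {1, …, 108}; by symmetry P[π(i) > π(i+1)] = 1/2.
By linearity: E[X] = 107 · (1/2) = (108 − 1) · (1/2) = 107/2 ≈ 53.50000.

E[X] = 107/2 = 53.50000.


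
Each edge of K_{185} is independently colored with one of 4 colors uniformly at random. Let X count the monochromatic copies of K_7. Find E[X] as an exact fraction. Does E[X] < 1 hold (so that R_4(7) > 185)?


E[X] = C(185, 7) · 4^{1 − 21} = 1311854301420 · 4^{−20} = 1311854301420/1099511627776.
As a reduced fraction: E[X] = 327963575355/274877906944 ≈ 1.19312.
Is E[X] < 1? NO.
Since E[X] ≥ 1, the first-moment bound is inconclusive at n = 185; it does NOT by itself certify R_4(7) > 185.

E[X] = 327963575355/274877906944 ≈ 1.19312; E[X] ≥ 1; first-moment method inconclusive here.


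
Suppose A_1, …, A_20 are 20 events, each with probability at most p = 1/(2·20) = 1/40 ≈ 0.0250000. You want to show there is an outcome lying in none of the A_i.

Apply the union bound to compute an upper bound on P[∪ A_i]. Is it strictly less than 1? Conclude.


Union bound: P[∪_{i=1}^{20} A_i] ≤ Σ_i P[A_i] ≤ 20·p = 20·(1/40) = 1/2.
Numerically: 1/2 ≈ 0.5000000.
Is 1/2 < 1? YES.
Since P[∪ A_i] ≤ 1/2 < 1, the complement has P[∩ A_i^c] ≥ 1 − 1/2 = 1/2 > 0, so some outcome avoids every A_i.

20·p = 1/2 ≈ 0.5000000; existence CERTIFIED by the union bound.


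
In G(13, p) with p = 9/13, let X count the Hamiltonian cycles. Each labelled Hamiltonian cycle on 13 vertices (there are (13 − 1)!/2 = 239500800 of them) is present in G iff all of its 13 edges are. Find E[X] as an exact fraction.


K_13 has (13 − 1)!/2 = 239500800 labelled Hamiltonian cycles.
For each such Hamiltonian cycle H, let X_H = 1 if all 13 edges of H are present in G. Then P[X_H = 1] = p^{13} = (9/13)^{13} = 2541865828329/302875106592253.
By linearity of expectation: E[X] = Σ_H E[X_H] = 239500800 · p^{13} = 239500800 · 2541865828329/302875106592253 = 608778899377458163200/302875106592253.
Numerically: E[X] ≈ 2.01e+06.

E[X] = 239500800 · (9/13)^{13} = 608778899377458163200/302875106592253 ≈ 2.01e+06.


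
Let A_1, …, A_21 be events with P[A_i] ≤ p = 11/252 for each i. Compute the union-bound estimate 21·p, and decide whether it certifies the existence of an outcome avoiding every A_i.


Union bound: P[∪_{i=1}^{21} A_i] ≤ Σ_i P[A_i] ≤ 21·p = 21·(11/252) = 11/12.
Numerically: 11/12 ≈ 0.9166667.
Is 11/12 < 1? YES.
Since P[∪ A_i] ≤ 11/12 < 1, the complement has P[∩ A_i^c] ≥ 1 − 11/12 = 1/12 > 0, so some outcome avoids every A_i.

21·p = 11/12 ≈ 0.9166667; existence CERTIFIED by the union bound.


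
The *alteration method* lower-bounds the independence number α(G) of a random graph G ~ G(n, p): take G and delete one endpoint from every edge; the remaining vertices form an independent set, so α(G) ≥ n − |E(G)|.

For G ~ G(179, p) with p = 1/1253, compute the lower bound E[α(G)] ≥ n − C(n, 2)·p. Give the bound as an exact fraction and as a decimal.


E[|E(G)|] = C(179, 2)·p = 15931 · (1/1253) = 89/7.
E[α(G)] ≥ n − E[|E(G)|] = 179 − 89/7 = 1164/7.
Numerically: ≈ 166.2857.
(This is only a lower bound; the true E[α(G)] may be larger.)

E[α(G)] ≥ 1164/7 ≈ 166.2857.


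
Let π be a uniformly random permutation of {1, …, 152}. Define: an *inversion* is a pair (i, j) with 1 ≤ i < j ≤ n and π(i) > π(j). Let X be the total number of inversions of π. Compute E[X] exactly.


Write X = Σ X_I over the C(152, 2) = 11476 pairs i < j, with X_I the indicator of one inversion.
There are 11476 indicators.
For each fixed pair i < j, the values π(i) and π(j) are two distinct elements of {1, …, 152} in uniformly random order; by symmetry P[π(i) > π(j)] = 1/2.
By linearity: E[X] = 11476 · (1/2) = C(152, 2) · (1/2) = 11476/2 = 5738 ≈ 5738.000.

E[X] = 5738 = 5738.000.


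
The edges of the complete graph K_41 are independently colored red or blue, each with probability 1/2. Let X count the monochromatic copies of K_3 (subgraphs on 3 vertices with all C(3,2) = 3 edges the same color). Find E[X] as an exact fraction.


Let X = Σ_S X_S over the C(41, 3) = 10660 subsets S of size 3, where X_S = 1 if the K_3 on S is monochromatic.
For a fixed S, the K_3 on S has C(3, 2) = 3 edges. P[all 3 edges red] = (1/2)^3, and likewise for blue, so P[monochromatic] = 2·(1/2)^3 = 2^{1 − 3} = 1/4.
By linearity of expectation: E[X] = C(41, 3) · 2^{1 − 3} = 10660 · 1/4 = 2665.
Numerically: E[X] ≈ 2665.0000.

E[X] = C(41,3)·2^(1−C(3,2)) = 2665 ≈ 2665.0000.


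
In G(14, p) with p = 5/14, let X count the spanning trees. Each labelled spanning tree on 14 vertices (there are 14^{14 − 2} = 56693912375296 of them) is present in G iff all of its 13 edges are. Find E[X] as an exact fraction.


K_14 has 14^{14 − 2} = 56693912375296 labelled spanning trees.
For each such spanning tree H, let X_H = 1 if all 13 edges of H are present in G. Then P[X_H = 1] = p^{13} = (5/14)^{13} = 1220703125/793714773254144.
By linearity: E[X] = Σ_H E[X_H] = 56693912375296 · p^{13} = 56693912375296 · 1220703125/793714773254144 = 1220703125/14.
Numerically: E[X] ≈ 8.719e+07.

E[X] = 56693912375296 · (5/14)^{13} = 1220703125/14 ≈ 8.719e+07.


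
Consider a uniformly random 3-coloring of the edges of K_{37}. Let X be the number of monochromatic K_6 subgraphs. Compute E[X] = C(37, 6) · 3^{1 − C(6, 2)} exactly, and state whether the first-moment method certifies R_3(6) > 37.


E[X] = C(37, 6) · 3^{1 − 15} = 2324784 · 3^{−14} = 2324784/4782969.
As a reduced fraction: E[X] = 774928/1594323 ≈ 0.486.
Is E[X] < 1? YES.
Since E[X] < 1, there exists a 3-coloring of K_{37} with no monochromatic K_6; hence R_3(6) > 37.

E[X] = 774928/1594323 ≈ 0.486; E[X] < 1, so R_3(6) > 37.


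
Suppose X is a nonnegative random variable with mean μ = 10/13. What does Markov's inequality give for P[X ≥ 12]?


μ = E[X] = 10/13, a = 12.
Markov: P[X ≥ 12] ≤ μ/a = (10/13)/12 = 5/78.
Numerically: ≈ 0.0641.
(Since a = 12 > μ = 0.7692, the bound 5/78 is < 1 and informative.)

P[X ≥ 12] ≤ 5/78 ≈ 0.0641.


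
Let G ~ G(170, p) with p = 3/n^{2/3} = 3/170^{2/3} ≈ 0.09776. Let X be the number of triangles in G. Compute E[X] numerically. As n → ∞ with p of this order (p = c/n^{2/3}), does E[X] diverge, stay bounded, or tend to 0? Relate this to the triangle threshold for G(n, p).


Number of potential triangles: C(170, 3) = 804440.
Each occurs with probability p³ ≈ (0.09776)³ ≈ 9.342561e-04.
By linearity: E[X] = C(170, 3)·p³ ≈ 804440 · 9.342561e-04 ≈ 751.5529.
Since α = 2/3 < 1, p = c/n^{2/3} ≫ 1/n is above the triangle threshold p ~ 1/n. Asymptotically E[X] ~ (c³/6)·n^{3(1−α)} = (3³/6)·n^{1} → ∞; triangles are abundant w.h.p.

E[X] ≈ 751.5529; in regime p = Θ(1/n^{2/3}) E[X] diverges (above the triangle threshold p ~ 1/n).


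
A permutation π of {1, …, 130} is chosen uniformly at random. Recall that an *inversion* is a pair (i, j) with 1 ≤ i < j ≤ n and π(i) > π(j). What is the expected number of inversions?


Write X = Σ X_I over the C(130, 2) = 8385 pairs i < j, with X_I the indicator of one inversion.
There are 8385 indicators.
For each fixed pair i < j, the values π(i) and π(j) are two distinct elements of {1, …, 130} in uniformly random order; by symmetry P[π(i) > π(j)] = 1/2.
By linearity: E[X] = 8385 · (1/2) = C(130, 2) · (1/2) = 8385/2 = 8385/2 ≈ 4192.50000.

E[X] = 8385/2 = 4192.50000.


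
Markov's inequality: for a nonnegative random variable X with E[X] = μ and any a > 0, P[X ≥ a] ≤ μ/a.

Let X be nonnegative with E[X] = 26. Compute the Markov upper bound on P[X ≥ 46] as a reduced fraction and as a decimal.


μ = E[X] = 26, a = 46.
Markov: P[X ≥ 46] ≤ μ/a = (26)/46 = 13/23.
Numerically: ≈ 0.565.
(Since a = 46 > μ = 26.000, the bound 13/23 is < 1 and informative.)

P[X ≥ 46] ≤ 13/23 ≈ 0.565.


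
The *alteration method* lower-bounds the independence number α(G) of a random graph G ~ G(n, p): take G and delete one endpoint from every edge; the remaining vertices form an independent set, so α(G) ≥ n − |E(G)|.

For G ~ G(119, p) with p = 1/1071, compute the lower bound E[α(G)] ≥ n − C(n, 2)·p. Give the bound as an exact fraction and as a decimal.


E[|E(G)|] = C(119, 2)·p = 7021 · (1/1071) = 59/9.
E[α(G)] ≥ n − E[|E(G)|] = 119 − 59/9 = 1012/9.
Numerically: ≈ 112.4444.
(This is only a lower bound; the true E[α(G)] may be larger.)

E[α(G)] ≥ 1012/9 ≈ 112.4444.
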